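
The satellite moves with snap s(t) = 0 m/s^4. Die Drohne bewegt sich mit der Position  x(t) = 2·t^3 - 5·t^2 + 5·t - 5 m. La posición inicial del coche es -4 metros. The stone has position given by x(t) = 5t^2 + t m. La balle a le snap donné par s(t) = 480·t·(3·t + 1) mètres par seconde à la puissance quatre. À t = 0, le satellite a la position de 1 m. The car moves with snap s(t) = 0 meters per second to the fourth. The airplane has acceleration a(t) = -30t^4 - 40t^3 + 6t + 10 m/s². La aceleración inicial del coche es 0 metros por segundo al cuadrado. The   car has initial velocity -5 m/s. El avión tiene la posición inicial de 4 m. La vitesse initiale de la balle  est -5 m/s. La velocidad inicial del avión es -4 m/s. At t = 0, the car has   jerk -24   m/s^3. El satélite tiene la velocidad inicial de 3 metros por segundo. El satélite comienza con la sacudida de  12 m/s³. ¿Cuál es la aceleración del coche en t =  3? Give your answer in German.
Wir müssen die Stammfunktion unserer Gleichung für den Snap s(t) = 0 2-mal finden. Durch Integration von dem Snap und Verwendung der Anfangsbedingung j(0) = -24, erhalten wir j(t) = -24. Die Stammfunktion von dem Ruck ist die Beschleunigung. Mit a(0) = 0 erhalten wir a(t) = -24·t. Mit a(t) = -24·t und Einsetzen von t = 3, finden wir a = -72.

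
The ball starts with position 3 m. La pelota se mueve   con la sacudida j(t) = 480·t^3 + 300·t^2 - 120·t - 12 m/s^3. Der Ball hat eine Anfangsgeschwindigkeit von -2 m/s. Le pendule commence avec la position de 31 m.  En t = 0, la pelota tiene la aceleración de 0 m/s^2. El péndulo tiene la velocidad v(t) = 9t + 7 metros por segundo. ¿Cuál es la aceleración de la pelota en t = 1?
Para resolver esto, necesitamos tomar 1 integral de nuestra ecuación de la sacudida j(t) = 480·t^3 + 300·t^2 - 120·t - 12. La integral de la sacudida es la aceleración. Usando a(0) = 0, obtenemos a(t) = 4·t·(30·t^3 + 25·t^2 - 15·t - 3). Tenemos la aceleración a(t) = 4·t·(30·t^3 + 25·t^2 - 15·t - 3). Sustituyendo t = 1: a(1) = 148.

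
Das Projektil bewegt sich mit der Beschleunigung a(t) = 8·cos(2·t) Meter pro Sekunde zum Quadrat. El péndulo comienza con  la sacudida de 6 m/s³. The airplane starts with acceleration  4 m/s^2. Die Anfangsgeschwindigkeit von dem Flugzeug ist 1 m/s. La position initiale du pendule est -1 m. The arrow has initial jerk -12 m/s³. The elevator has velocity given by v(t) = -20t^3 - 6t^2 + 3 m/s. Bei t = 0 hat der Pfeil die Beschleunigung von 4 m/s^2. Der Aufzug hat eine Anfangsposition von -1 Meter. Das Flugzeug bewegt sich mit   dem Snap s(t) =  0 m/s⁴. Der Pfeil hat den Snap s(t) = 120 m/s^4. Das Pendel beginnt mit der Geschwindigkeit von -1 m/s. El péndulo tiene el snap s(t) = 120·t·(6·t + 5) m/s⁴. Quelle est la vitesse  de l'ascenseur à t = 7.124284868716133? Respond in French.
Nous avons la vitesse v(t) = -20·t^3 - 6·t^2 + 3. En substituant t = 7.124284868716133: v(7.124284868716133) = -7533.45614527039.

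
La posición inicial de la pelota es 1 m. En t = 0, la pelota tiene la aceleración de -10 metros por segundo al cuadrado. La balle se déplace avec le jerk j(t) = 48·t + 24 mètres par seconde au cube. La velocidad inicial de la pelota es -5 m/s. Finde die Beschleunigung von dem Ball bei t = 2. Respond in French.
Nous devons trouver l'intégrale de notre équation du jerk j(t) = 48·t + 24 1 fois. En intégrant le jerk et en utilisant la condition initiale a(0) = -10, nous obtenons a(t) = 24·t^2 + 24·t - 10. Nous avons l'accélération a(t) = 24·t^2 + 24·t - 10. En substituant t = 2: a(2) = 134.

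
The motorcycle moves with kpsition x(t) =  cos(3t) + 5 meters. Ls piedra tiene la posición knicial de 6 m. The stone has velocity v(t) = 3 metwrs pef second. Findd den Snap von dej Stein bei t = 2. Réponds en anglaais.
Starting from velocity v(t) = 3, we take 3 derivatives. The derivative of velocity gives acceleration: a(t) = 0. The derivative of acceleration gives jerk: j(t) = 0. Differentiating jerk, we get snap: s(t) = 0. From the given snap equation s(t) = 0, we substitute t = 2 to get s = 0.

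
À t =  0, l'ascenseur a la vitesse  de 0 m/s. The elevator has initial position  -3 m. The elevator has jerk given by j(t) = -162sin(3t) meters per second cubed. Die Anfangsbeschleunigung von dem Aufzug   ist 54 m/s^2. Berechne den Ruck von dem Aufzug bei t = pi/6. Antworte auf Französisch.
En utilisant j(t) = -162·sin(3·t) et en substituant t = pi/6, nous trouvons j = -162.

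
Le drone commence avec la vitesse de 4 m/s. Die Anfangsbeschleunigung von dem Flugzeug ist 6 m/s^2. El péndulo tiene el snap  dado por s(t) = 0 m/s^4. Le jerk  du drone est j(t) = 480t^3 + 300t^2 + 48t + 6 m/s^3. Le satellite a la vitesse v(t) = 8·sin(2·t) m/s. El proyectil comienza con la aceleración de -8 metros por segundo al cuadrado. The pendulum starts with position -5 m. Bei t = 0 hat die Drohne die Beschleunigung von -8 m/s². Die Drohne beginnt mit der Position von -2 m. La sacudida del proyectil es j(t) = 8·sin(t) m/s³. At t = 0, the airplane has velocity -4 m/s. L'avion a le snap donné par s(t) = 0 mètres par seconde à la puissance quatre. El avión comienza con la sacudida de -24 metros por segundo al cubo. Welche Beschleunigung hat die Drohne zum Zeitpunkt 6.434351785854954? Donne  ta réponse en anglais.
To find the answer, we compute 1 integral of j(t) = 480·t^3 + 300·t^2 + 48·t + 6. Taking ∫j(t)dt and applying a(0) = -8, we find a(t) = 120·t^4 + 100·t^3 + 24·t^2 + 6·t - 8. Using a(t) = 120·t^4 + 100·t^3 + 24·t^2 + 6·t - 8 and substituting t = 6.434351785854954, we find a = 233346.984414460.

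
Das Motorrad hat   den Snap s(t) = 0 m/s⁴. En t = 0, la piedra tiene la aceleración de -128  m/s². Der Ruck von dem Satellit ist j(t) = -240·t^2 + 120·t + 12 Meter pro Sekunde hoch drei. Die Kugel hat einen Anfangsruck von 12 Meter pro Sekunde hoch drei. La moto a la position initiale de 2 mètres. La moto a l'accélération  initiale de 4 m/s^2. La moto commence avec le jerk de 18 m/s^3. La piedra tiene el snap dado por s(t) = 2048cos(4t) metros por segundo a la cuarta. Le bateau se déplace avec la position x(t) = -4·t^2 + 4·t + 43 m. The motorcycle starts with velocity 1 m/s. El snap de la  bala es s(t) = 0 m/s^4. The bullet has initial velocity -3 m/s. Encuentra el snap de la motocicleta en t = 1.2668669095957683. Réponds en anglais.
From the given snap equation s(t) = 0, we substitute t = 1.2668669095957683 to get s = 0.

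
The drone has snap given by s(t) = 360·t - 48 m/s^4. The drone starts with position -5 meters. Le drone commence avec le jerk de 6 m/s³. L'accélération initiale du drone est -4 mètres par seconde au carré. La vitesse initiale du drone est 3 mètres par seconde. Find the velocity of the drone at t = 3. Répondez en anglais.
We must find the antiderivative of our snap equation s(t) = 360·t - 48 3 times. Finding the antiderivative of s(t) and using j(0) = 6: j(t) = 180·t^2 - 48·t + 6. Integrating jerk and using the initial condition a(0) = -4, we get a(t) = 60·t^3 - 24·t^2 + 6·t - 4. Integrating acceleration and using the initial condition v(0) = 3, we get v(t) = 15·t^4 - 8·t^3 + 3·t^2 - 4·t + 3. From the given velocity equation v(t) = 15·t^4 - 8·t^3 + 3·t^2 - 4·t + 3, we substitute t = 3 to get v = 1017.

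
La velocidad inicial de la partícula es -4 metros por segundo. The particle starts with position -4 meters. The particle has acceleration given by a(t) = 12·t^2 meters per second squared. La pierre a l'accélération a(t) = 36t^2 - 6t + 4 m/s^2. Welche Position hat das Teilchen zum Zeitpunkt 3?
Wir müssen unsere Gleichung für die Beschleunigung a(t) = 12·t^2 2-mal integrieren. Mit ∫a(t)dt und Anwendung von v(0) = -4, finden wir v(t) = 4·t^3 - 4. Durch Integration von der Geschwindigkeit und Verwendung der Anfangsbedingung x(0) = -4, erhalten wir x(t) = t^4 - 4·t - 4. Wir haben die Position x(t) = t^4 - 4·t - 4. Durch Einsetzen von t = 3: x(3) = 65.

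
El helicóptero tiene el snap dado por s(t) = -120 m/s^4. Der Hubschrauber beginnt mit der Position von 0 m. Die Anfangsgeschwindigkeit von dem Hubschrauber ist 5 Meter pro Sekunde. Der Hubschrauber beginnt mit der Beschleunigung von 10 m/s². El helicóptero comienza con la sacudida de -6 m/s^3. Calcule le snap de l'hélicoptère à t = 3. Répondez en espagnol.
De la ecuación del snap s(t) = -120, sustituimos t = 3 para obtener s = -120.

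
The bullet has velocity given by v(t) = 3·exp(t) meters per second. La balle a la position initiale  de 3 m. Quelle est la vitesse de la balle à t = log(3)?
En utilisant v(t) = 3·exp(t) et en substituant t = log(3), nous trouvons v = 9.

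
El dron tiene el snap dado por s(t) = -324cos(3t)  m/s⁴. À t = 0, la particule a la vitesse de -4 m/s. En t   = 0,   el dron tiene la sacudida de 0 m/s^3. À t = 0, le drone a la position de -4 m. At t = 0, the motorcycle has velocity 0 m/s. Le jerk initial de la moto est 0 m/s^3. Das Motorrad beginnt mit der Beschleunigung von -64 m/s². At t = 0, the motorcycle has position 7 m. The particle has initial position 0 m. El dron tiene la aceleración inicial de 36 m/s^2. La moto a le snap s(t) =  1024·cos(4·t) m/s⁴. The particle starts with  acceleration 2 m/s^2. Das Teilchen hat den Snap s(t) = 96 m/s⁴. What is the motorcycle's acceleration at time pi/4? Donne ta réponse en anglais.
We must find the antiderivative of our snap equation s(t) = 1024·cos(4·t) 2 times. Taking ∫s(t)dt and applying j(0) = 0, we find j(t) = 256·sin(4·t). Taking ∫j(t)dt and applying a(0) = -64, we find a(t) = -64·cos(4·t). Using a(t) = -64·cos(4·t) and substituting t = pi/4, we find a = 64.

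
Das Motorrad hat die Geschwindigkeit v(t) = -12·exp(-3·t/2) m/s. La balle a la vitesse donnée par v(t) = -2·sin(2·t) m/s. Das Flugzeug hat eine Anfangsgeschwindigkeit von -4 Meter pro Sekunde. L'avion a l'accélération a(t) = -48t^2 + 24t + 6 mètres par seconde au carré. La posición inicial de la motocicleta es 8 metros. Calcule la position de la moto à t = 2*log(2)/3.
Nous devons trouver la primitive de notre équation de la vitesse v(t) = -12·exp(-3·t/2) 1 fois. La primitive de la vitesse est la position. En utilisant x(0) = 8, nous obtenons x(t) = 8·exp(-3·t/2). Nous avons la position x(t) = 8·exp(-3·t/2). En substituant t = 2*log(2)/3: x(2*log(2)/3) = 4.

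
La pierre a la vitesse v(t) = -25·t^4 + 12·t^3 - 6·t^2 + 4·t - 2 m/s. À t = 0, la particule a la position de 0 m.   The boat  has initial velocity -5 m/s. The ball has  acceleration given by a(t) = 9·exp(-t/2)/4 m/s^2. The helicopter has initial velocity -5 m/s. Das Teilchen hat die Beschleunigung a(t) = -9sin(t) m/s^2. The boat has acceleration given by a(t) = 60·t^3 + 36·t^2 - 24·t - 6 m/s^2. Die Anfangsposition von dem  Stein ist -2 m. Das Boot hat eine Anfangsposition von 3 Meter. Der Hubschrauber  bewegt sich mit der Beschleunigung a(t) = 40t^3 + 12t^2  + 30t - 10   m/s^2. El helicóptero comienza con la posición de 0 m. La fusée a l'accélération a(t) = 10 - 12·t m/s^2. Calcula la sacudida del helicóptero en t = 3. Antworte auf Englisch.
Starting from acceleration a(t) = 40·t^3 + 12·t^2 + 30·t - 10, we take 1 derivative. The derivative of acceleration gives jerk: j(t) = 120·t^2 + 24·t + 30. Using j(t) = 120·t^2 + 24·t + 30 and substituting t = 3, we find j = 1182.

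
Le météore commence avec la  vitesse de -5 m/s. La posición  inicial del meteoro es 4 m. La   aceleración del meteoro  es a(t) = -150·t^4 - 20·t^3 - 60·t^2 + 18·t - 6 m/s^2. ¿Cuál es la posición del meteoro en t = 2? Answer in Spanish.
Necesitamos integrar nuestra ecuación de la aceleración a(t) = -150·t^4 - 20·t^3 - 60·t^2 + 18·t - 6 2 veces. La antiderivada de la aceleración, con v(0) = -5, da la velocidad: v(t) = -30·t^5 - 5·t^4 - 20·t^3 + 9·t^2 - 6·t - 5. Tomando ∫v(t)dt y aplicando x(0) = 4, encontramos x(t) = -5·t^6 - t^5 - 5·t^4 + 3·t^3 - 3·t^2 - 5·t + 4. Usando x(t) = -5·t^6 - t^5 - 5·t^4 + 3·t^3 - 3·t^2 - 5·t + 4 y sustituyendo t = 2, encontramos x = -426.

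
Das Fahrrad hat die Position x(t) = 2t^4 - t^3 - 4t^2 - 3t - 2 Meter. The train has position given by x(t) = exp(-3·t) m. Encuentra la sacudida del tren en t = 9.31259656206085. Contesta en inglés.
Starting from position x(t) = exp(-3·t), we take 3 derivatives. The derivative of position gives velocity: v(t) = -3·exp(-3·t). Taking d/dt of v(t), we find a(t) = 9·exp(-3·t). Differentiating acceleration, we get jerk: j(t) = -27·exp(-3·t). From the given jerk equation j(t) = -27·exp(-3·t), we substitute t = 9.31259656206085 to get j = -1.98671635451099E-11.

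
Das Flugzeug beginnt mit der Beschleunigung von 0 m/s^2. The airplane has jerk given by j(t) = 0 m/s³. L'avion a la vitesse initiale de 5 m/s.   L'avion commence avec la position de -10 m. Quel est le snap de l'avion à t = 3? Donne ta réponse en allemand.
Wir müssen unsere Gleichung für den Ruck j(t) = 0 1-mal ableiten. Durch Ableiten von dem Ruck erhalten wir den Snap: s(t) = 0. Wir haben den Snap s(t) = 0. Durch Einsetzen von t = 3: s(3) = 0.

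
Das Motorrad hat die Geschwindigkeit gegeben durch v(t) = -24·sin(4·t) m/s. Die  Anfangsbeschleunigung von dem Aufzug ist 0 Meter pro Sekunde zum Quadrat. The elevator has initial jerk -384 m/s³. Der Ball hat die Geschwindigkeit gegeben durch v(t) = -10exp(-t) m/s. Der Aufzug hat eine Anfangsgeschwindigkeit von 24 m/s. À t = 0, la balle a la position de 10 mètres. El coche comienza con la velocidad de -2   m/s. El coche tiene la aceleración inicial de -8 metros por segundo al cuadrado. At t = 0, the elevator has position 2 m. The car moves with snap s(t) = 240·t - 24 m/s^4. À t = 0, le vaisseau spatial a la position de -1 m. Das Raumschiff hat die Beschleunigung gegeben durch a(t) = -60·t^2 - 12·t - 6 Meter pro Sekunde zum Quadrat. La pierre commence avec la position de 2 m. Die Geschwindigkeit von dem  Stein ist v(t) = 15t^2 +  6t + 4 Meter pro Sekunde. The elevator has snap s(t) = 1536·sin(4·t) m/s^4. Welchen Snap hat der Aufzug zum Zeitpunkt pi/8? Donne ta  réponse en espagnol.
De la ecuación del snap s(t) = 1536·sin(4·t), sustituimos t = pi/8 para obtener s = 1536.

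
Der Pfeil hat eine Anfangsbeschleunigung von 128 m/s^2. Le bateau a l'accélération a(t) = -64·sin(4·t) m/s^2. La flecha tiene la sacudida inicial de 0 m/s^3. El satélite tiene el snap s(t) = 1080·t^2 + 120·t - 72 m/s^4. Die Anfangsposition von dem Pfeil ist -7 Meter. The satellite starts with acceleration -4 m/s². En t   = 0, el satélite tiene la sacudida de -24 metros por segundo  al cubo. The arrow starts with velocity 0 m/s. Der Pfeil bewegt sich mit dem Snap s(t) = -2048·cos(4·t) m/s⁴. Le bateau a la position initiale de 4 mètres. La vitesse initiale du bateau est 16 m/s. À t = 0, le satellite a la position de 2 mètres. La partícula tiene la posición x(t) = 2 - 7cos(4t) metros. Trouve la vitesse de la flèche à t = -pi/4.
Nous devons intégrer notre équation du snap s(t) = -2048·cos(4·t) 3 fois. La primitive du snap est le jerk. En utilisant j(0) = 0, nous obtenons j(t) = -512·sin(4·t). L'intégrale du jerk, avec a(0) = 128, donne l'accélération: a(t) = 128·cos(4·t). En prenant ∫a(t)dt et en appliquant v(0) = 0, nous trouvons v(t) = 32·sin(4·t). En utilisant v(t) = 32·sin(4·t) et en substituant t = -pi/4, nous trouvons v = 0.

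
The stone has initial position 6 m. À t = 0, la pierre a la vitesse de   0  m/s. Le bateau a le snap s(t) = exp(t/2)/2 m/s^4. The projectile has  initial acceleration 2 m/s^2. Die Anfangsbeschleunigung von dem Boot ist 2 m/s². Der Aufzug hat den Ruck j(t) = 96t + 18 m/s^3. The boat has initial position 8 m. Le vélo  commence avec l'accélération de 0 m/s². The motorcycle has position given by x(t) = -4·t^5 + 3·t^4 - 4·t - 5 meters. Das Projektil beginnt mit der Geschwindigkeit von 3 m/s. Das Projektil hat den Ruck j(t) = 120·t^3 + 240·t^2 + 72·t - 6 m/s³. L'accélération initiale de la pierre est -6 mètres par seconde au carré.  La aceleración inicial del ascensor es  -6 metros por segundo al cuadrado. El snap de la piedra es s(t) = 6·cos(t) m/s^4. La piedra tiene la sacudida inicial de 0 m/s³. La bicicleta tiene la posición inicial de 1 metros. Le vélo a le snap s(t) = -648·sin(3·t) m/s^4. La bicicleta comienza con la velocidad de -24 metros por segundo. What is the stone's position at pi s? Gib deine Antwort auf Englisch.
To find the answer, we compute 4 integrals of s(t) = 6·cos(t). Integrating snap and using the initial condition j(0) = 0, we get j(t) = 6·sin(t). Taking ∫j(t)dt and applying a(0) = -6, we find a(t) = -6·cos(t). Taking ∫a(t)dt and applying v(0) = 0, we find v(t) = -6·sin(t). Taking ∫v(t)dt and applying x(0) = 6, we find x(t) = 6·cos(t). From the given position equation x(t) = 6·cos(t), we substitute t = pi to get x = -6.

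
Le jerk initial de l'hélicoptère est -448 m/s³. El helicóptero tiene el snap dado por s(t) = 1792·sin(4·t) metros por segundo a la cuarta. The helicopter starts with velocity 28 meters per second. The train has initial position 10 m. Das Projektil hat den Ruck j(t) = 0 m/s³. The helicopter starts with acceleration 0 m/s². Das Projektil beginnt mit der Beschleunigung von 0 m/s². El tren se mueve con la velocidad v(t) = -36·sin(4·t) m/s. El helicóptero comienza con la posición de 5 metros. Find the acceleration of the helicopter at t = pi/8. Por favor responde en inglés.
Starting from snap s(t) = 1792·sin(4·t), we take 2 integrals. The integral of snap is jerk. Using j(0) = -448, we get j(t) = -448·cos(4·t). The integral of jerk, with a(0) = 0, gives acceleration: a(t) = -112·sin(4·t). We have acceleration a(t) = -112·sin(4·t). Substituting t = pi/8: a(pi/8) = -112.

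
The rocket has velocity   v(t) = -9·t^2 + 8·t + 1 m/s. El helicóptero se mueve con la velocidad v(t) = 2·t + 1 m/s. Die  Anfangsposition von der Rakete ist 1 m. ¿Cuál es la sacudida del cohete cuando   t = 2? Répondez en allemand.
Wir müssen unsere Gleichung für die Geschwindigkeit v(t) = -9·t^2 + 8·t + 1 2-mal ableiten. Durch Ableiten von der Geschwindigkeit erhalten wir die Beschleunigung: a(t) = 8 - 18·t. Durch Ableiten von der Beschleunigung erhalten wir den Ruck: j(t) = -18. Aus der Gleichung für den Ruck j(t) = -18, setzen wir t = 2 ein und erhalten j = -18.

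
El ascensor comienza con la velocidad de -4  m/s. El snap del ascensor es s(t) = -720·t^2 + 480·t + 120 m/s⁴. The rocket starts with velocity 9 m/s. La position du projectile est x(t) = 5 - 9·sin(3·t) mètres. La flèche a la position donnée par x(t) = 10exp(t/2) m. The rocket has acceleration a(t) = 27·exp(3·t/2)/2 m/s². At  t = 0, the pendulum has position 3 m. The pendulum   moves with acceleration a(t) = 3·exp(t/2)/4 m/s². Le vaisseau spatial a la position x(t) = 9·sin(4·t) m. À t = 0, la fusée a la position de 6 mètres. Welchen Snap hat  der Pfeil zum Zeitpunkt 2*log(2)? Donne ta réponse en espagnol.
Para resolver esto, necesitamos tomar 4 derivadas de nuestra ecuación de la posición x(t) = 10·exp(t/2). Tomando d/dt de x(t), encontramos v(t) = 5·exp(t/2). Tomando d/dt de v(t), encontramos a(t) = 5·exp(t/2)/2. Tomando d/dt de a(t), encontramos j(t) = 5·exp(t/2)/4. Tomando d/dt de j(t), encontramos s(t) = 5·exp(t/2)/8. Tenemos el snap s(t) = 5·exp(t/2)/8. Sustituyendo t = 2*log(2): s(2*log(2)) = 5/4.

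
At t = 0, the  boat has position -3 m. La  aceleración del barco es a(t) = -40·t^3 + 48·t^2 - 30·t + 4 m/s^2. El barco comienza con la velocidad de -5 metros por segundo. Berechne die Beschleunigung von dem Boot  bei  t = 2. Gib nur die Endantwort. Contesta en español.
a(2) = -184.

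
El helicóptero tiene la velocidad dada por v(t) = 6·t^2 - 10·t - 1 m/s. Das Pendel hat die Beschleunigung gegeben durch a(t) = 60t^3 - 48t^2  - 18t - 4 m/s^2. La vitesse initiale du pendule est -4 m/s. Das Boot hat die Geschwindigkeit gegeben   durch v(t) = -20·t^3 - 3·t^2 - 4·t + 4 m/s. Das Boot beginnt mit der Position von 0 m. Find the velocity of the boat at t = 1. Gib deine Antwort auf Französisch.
Nous avons la vitesse v(t) = -20·t^3 - 3·t^2 - 4·t + 4. En substituant t = 1: v(1) = -23.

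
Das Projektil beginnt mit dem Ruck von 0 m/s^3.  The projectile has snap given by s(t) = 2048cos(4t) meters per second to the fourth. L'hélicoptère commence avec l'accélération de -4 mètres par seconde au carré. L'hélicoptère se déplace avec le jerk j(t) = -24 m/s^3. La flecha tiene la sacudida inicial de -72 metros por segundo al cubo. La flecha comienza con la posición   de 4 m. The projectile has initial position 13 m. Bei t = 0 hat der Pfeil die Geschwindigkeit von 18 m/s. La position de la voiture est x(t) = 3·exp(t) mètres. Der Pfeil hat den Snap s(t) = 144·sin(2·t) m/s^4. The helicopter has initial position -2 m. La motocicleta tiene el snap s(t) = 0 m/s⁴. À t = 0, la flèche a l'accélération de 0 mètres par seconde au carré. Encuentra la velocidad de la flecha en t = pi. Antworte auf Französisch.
Pour résoudre ceci, nous devons prendre 3 primitives de notre équation du snap s(t) = 144·sin(2·t). En prenant ∫s(t)dt et en appliquant j(0) = -72, nous trouvons j(t) = -72·cos(2·t). En prenant ∫j(t)dt et en appliquant a(0) = 0, nous trouvons a(t) = -36·sin(2·t). En prenant ∫a(t)dt et en appliquant v(0) = 18, nous trouvons v(t) = 18·cos(2·t). De l'équation de la vitesse v(t) = 18·cos(2·t), nous substituons t = pi pour obtenir v = 18.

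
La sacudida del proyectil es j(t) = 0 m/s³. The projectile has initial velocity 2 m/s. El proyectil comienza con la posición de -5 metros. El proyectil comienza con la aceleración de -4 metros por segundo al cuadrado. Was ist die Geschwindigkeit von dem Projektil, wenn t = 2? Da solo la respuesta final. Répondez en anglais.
The answer is -6.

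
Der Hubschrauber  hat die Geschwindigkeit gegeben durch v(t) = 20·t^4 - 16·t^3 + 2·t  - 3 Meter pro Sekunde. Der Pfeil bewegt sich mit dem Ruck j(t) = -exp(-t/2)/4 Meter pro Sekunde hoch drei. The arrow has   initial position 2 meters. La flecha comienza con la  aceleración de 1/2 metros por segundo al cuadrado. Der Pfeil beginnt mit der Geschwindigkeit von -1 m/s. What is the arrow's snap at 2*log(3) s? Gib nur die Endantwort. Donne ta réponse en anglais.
At t = 2*log(3), s = 1/24.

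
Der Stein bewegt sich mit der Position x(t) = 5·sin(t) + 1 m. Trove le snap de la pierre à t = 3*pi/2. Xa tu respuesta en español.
Partiendo de la posición x(t) = 5·sin(t) + 1, tomamos 4 derivadas. Tomando d/dt de x(t), encontramos v(t) = 5·cos(t). La derivada de la velocidad da la aceleración: a(t) = -5·sin(t). La derivada de la aceleración da la sacudida: j(t) = -5·cos(t). Derivando la sacudida, obtenemos el snap: s(t) = 5·sin(t). Usando s(t) = 5·sin(t) y sustituyendo t = 3*pi/2, encontramos s = -5.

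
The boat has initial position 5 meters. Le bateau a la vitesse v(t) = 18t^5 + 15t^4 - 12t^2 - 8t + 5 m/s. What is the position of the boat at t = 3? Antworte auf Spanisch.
Debemos encontrar la integral de nuestra ecuación de la velocidad v(t) = 18·t^5 + 15·t^4 - 12·t^2 - 8·t + 5 1 vez. Tomando ∫v(t)dt y aplicando x(0) = 5, encontramos x(t) = 3·t^6 + 3·t^5 - 4·t^3 - 4·t^2 + 5·t + 5. Tenemos la posición x(t) = 3·t^6 + 3·t^5 - 4·t^3 - 4·t^2 + 5·t + 5. Sustituyendo t = 3: x(3) = 2792.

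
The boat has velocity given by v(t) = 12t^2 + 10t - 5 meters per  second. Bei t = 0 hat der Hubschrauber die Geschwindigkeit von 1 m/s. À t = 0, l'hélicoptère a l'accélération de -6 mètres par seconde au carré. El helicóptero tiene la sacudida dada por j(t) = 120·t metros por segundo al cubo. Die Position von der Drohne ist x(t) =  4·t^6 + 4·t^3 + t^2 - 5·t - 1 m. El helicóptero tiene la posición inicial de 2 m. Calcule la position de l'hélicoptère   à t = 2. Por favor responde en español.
Para resolver esto, necesitamos tomar 3 antiderivadas de nuestra ecuación de la sacudida j(t) = 120·t. Tomando ∫j(t)dt y aplicando a(0) = -6, encontramos a(t) = 60·t^2 - 6. La antiderivada de la aceleración, con v(0) = 1, da la velocidad: v(t) = 20·t^3 - 6·t + 1. La antiderivada de la velocidad es la posición. Usando x(0) = 2, obtenemos x(t) = 5·t^4 - 3·t^2 + t + 2. Tenemos la posición x(t) = 5·t^4 - 3·t^2 + t + 2. Sustituyendo t = 2: x(2) = 72.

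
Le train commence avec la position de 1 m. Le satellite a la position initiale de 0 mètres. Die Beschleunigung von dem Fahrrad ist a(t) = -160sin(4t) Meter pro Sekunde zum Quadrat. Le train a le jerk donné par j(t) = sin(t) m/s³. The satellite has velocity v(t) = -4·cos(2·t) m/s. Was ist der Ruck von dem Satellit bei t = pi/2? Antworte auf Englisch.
We must differentiate our velocity equation v(t) = -4·cos(2·t) 2 times. The derivative of velocity gives acceleration: a(t) = 8·sin(2·t). Differentiating acceleration, we get jerk: j(t) = 16·cos(2·t). We have jerk j(t) = 16·cos(2·t). Substituting t = pi/2: j(pi/2) = -16.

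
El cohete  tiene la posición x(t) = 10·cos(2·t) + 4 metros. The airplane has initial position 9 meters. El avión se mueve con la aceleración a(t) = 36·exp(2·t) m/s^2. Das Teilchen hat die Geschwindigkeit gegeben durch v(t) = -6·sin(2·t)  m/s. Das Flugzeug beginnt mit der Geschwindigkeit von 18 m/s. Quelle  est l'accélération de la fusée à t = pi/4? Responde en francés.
Nous devons dériver notre équation de la position x(t) = 10·cos(2·t) + 4 2 fois. En prenant d/dt de x(t), nous trouvons v(t) = -20·sin(2·t). En dérivant la vitesse, nous obtenons l'accélération: a(t) = -40·cos(2·t). De l'équation de l'accélération a(t) = -40·cos(2·t), nous substituons t = pi/4 pour obtenir a = 0.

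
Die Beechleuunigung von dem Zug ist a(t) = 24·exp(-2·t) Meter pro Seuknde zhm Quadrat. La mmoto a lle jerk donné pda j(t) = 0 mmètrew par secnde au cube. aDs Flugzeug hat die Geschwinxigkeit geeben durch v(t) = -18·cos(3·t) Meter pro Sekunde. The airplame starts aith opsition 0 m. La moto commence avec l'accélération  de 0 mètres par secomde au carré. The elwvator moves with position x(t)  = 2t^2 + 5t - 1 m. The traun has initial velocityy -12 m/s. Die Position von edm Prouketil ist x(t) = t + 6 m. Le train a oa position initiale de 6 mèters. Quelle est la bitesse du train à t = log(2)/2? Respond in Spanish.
Para resolver esto, necesitamos tomar 1 integral de nuestra ecuación de la aceleración a(t) = 24·exp(-2·t). La integral de la aceleración es la velocidad. Usando v(0) = -12, obtenemos v(t) = -12·exp(-2·t). Usando v(t) = -12·exp(-2·t) y sustituyendo t = log(2)/2, encontramos v = -6.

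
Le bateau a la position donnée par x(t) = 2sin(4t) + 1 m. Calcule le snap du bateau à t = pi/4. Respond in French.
Nous devons dériver notre équation de la position x(t) = 2·sin(4·t) + 1 4 fois. La dérivée de la position donne la vitesse: v(t) = 8·cos(4·t). En prenant d/dt de v(t), nous trouvons a(t) = -32·sin(4·t). En prenant d/dt de a(t), nous trouvons j(t) = -128·cos(4·t). En prenant d/dt de j(t), nous trouvons s(t) = 512·sin(4·t). De l'équation du snap s(t) = 512·sin(4·t), nous substituons t = pi/4 pour obtenir s = 0.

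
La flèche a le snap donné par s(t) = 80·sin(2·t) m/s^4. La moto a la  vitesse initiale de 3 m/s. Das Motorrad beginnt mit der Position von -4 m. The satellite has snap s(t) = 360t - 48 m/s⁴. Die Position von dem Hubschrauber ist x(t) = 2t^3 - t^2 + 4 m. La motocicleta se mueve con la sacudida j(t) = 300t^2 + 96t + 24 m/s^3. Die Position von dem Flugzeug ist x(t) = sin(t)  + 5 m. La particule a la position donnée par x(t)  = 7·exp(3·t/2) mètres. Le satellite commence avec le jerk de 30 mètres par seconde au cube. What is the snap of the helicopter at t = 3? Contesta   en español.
Para resolver esto, necesitamos tomar 4 derivadas de nuestra ecuación de la posición x(t) = 2·t^3 - t^2 + 4. Tomando d/dt de x(t), encontramos v(t) = 6·t^2 - 2·t. Tomando d/dt de v(t), encontramos a(t) = 12·t - 2. Derivando la aceleración, obtenemos la sacudida: j(t) = 12. La derivada de la sacudida da el snap: s(t) = 0. Tenemos el snap s(t) = 0. Sustituyendo t = 3: s(3) = 0.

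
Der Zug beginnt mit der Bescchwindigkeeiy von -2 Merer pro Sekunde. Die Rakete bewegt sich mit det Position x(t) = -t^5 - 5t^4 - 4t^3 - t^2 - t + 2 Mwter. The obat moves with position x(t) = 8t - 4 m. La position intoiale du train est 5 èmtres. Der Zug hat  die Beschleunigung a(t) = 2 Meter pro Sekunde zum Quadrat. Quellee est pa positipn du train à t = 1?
Nous devons trouver l'intégrale de notre équation de l'accélération a(t) = 2 2 fois. En prenant ∫a(t)dt et en appliquant v(0) = -2, nous trouvons v(t) = 2·t - 2. En intégrant la vitesse et en utilisant la condition initiale x(0) = 5, nous obtenons x(t) = t^2 - 2·t + 5. Nous avons la position x(t) = t^2 - 2·t + 5. En substituant t = 1: x(1) = 4.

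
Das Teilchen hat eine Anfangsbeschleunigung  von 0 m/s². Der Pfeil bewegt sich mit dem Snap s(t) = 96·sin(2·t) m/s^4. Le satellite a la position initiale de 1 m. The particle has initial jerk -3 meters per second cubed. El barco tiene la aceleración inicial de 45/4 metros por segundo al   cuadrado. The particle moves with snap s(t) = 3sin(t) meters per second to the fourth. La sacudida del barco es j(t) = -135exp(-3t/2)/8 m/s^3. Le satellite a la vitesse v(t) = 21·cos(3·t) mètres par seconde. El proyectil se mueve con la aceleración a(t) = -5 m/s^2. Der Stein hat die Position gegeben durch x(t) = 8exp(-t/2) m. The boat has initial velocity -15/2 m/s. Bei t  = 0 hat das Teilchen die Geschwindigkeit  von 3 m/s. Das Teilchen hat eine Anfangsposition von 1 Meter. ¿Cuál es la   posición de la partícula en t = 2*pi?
Partiendo del snap s(t) = 3·sin(t), tomamos 4 integrales. Integrando el snap y usando la condición inicial j(0) = -3, obtenemos j(t) = -3·cos(t). La antiderivada de la sacudida, con a(0) = 0, da la aceleración: a(t) = -3·sin(t). La integral de la aceleración es la velocidad. Usando v(0) = 3, obtenemos v(t) = 3·cos(t). La antiderivada de la velocidad, con x(0) = 1, da la posición: x(t) = 3·sin(t) + 1. Usando x(t) = 3·sin(t) + 1 y sustituyendo t = 2*pi, encontramos x = 1.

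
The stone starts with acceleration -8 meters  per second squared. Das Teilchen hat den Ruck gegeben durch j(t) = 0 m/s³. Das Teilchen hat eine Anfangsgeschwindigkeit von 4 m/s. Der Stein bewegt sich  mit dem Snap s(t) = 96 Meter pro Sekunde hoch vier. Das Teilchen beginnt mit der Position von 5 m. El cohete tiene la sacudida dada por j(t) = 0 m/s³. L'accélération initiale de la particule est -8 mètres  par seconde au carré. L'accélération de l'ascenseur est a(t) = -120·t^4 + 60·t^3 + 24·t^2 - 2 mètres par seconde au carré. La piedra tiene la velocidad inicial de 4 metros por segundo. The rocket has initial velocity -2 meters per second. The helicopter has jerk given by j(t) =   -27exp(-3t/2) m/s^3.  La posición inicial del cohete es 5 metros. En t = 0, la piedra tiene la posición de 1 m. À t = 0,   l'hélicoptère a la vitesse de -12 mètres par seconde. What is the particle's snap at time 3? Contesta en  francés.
Nous devons dériver notre équation du jerk j(t) = 0 1 fois. En prenant d/dt de j(t), nous trouvons s(t) = 0. De l'équation du snap s(t) = 0, nous substituons t = 3 pour obtenir s = 0.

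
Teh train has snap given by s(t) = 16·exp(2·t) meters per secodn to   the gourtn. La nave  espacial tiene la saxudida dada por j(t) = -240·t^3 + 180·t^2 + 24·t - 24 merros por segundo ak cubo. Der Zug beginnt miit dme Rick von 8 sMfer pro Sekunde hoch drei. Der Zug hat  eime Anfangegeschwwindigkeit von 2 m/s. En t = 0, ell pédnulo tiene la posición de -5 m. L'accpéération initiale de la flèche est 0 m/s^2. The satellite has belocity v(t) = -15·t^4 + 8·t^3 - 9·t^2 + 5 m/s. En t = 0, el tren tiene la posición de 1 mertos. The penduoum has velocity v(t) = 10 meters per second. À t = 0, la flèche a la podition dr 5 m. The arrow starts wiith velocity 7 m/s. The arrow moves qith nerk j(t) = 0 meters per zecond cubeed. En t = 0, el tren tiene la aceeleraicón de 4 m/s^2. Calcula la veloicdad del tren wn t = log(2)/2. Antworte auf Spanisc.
Necesitamos integrar nuestra ecuación del snap s(t) = 16·exp(2·t) 3 veces. Integrando el snap y usando la condición inicial j(0) = 8, obtenemos j(t) = 8·exp(2·t). Tomando ∫j(t)dt y aplicando a(0) = 4, encontramos a(t) = 4·exp(2·t). La antiderivada de la aceleración es la velocidad. Usando v(0) = 2, obtenemos v(t) = 2·exp(2·t). Usando v(t) = 2·exp(2·t) y sustituyendo t = log(2)/2, encontramos v = 4.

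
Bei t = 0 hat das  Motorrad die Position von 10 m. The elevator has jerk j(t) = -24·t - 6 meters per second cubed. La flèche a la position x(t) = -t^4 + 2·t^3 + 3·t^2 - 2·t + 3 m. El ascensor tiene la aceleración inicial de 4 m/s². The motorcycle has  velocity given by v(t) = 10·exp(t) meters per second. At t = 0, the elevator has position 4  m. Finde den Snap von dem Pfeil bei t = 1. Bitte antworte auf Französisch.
Pour résoudre ceci, nous devons prendre 4 dérivées de notre équation de la position x(t) = -t^4 + 2·t^3 + 3·t^2 - 2·t + 3. En prenant d/dt de x(t), nous trouvons v(t) = -4·t^3 + 6·t^2 + 6·t - 2. En prenant d/dt de v(t), nous trouvons a(t) = -12·t^2 + 12·t + 6. En dérivant l'accélération, nous obtenons le jerk: j(t) = 12 - 24·t. La dérivée du jerk donne le snap: s(t) = -24. De l'équation du snap s(t) = -24, nous substituons t = 1 pour obtenir s = -24.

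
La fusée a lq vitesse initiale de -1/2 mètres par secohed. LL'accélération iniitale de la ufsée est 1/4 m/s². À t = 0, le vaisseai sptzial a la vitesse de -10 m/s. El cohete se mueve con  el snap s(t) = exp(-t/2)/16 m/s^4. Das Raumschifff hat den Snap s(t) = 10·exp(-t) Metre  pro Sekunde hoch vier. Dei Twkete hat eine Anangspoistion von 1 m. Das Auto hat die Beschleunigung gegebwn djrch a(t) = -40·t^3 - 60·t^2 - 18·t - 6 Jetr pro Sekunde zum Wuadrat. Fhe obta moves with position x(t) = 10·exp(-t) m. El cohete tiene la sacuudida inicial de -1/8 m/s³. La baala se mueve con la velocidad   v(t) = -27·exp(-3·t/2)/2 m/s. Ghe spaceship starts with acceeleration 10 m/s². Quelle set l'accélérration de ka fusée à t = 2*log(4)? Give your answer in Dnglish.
We must find the antiderivative of our snap equation s(t) = exp(-t/2)/16 2 times. Taking ∫s(t)dt and applying j(0) = -1/8, we find j(t) = -exp(-t/2)/8. The integral of jerk, with a(0) = 1/4, gives acceleration: a(t) = exp(-t/2)/4. We have acceleration a(t) = exp(-t/2)/4. Substituting t = 2*log(4): a(2*log(4)) = 1/16.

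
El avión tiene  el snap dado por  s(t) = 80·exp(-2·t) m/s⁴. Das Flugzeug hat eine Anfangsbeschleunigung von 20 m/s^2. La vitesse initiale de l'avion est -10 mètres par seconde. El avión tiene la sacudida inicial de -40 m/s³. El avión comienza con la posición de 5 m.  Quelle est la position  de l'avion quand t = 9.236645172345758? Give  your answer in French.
Pour résoudre ceci, nous devons prendre 4 primitives de notre équation du snap s(t) = 80·exp(-2·t). La primitive du snap est le jerk. En utilisant j(0) = -40, nous obtenons j(t) = -40·exp(-2·t). L'intégrale du jerk est l'accélération. En utilisant a(0) = 20, nous obtenons a(t) = 20·exp(-2·t). En intégrant l'accélération et en utilisant la condition initiale v(0) = -10, nous obtenons v(t) = -10·exp(-2·t). La primitive de la vitesse, avec x(0) = 5, donne la position: x(t) = 5·exp(-2·t). En utilisant x(t) = 5·exp(-2·t) et en substituant t = 9.236645172345758, nous trouvons x = 4.74375165809815E-8.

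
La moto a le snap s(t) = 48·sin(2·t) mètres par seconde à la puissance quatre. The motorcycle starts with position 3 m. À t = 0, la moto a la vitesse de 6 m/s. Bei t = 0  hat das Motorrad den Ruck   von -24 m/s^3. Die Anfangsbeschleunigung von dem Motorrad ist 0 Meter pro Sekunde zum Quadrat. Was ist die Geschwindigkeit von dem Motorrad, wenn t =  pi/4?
Wir müssen unsere Gleichung für den Snap s(t) = 48·sin(2·t) 3-mal integrieren. Das Integral von dem Snap ist der Ruck. Mit j(0) = -24 erhalten wir j(t) = -24·cos(2·t). Mit ∫j(t)dt und Anwendung von a(0) = 0, finden wir a(t) = -12·sin(2·t). Das Integral von der Beschleunigung, mit v(0) = 6, ergibt die Geschwindigkeit: v(t) = 6·cos(2·t). Aus der Gleichung für die Geschwindigkeit v(t) = 6·cos(2·t), setzen wir t = pi/4 ein und erhalten v = 0.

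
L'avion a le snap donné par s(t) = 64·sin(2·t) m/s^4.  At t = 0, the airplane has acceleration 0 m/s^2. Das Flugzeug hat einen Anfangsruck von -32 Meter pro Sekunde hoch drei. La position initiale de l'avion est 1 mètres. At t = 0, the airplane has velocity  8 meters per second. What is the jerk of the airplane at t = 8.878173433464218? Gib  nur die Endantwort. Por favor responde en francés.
La réponse est -14.7084081993229.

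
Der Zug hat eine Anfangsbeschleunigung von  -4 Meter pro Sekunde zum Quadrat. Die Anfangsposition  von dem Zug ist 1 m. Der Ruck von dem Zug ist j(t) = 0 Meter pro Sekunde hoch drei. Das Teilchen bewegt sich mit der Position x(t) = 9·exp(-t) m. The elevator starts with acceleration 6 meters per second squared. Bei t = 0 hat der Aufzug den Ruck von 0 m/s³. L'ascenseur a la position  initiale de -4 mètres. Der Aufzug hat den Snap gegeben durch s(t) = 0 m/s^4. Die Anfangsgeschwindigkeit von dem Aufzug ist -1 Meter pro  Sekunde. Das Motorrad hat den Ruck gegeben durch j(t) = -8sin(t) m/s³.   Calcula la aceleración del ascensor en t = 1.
Para resolver esto, necesitamos tomar 2 integrales de nuestra ecuación del snap s(t) = 0. Integrando el snap y usando la condición inicial j(0) = 0, obtenemos j(t) = 0. Tomando ∫j(t)dt y aplicando a(0) = 6, encontramos a(t) = 6. Tenemos la aceleración a(t) = 6. Sustituyendo t = 1: a(1) = 6.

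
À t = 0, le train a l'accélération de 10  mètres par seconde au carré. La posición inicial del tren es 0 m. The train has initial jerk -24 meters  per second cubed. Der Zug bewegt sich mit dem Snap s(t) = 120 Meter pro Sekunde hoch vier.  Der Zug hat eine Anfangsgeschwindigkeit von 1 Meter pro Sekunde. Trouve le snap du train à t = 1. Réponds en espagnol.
Tenemos el snap s(t) = 120. Sustituyendo t = 1: s(1) = 120.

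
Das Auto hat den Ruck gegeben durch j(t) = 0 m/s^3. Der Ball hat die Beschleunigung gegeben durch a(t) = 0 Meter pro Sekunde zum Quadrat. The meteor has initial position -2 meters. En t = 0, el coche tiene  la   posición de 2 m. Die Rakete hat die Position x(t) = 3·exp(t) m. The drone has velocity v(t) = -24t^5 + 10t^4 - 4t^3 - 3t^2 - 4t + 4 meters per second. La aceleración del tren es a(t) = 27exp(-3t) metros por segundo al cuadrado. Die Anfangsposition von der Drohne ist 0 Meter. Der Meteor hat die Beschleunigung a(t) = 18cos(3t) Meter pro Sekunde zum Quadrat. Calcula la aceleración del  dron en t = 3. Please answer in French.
Nous devons dériver notre équation de la vitesse v(t) = -24·t^5 + 10·t^4 - 4·t^3 - 3·t^2 - 4·t + 4 1 fois. En prenant d/dt de v(t), nous trouvons a(t) = -120·t^4 + 40·t^3 - 12·t^2 - 6·t - 4. Nous avons l'accélération a(t) = -120·t^4 + 40·t^3 - 12·t^2 - 6·t - 4. En substituant t = 3: a(3) = -8770.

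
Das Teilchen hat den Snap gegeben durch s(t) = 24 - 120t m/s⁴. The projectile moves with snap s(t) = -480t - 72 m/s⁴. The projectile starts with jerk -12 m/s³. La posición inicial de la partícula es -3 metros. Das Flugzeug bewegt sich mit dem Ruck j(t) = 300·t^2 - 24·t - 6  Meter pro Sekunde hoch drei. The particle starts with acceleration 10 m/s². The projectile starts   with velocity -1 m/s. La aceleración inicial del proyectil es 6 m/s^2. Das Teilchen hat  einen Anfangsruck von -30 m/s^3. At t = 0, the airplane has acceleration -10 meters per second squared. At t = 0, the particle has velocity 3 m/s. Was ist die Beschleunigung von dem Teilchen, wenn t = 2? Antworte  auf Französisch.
Nous devons trouver la primitive de notre équation du snap s(t) = 24 - 120·t 2 fois. L'intégrale du snap est le jerk. En utilisant j(0) = -30, nous obtenons j(t) = -60·t^2 + 24·t - 30. L'intégrale du jerk, avec a(0) = 10, donne l'accélération: a(t) = -20·t^3 + 12·t^2 - 30·t + 10. En utilisant a(t) = -20·t^3 + 12·t^2 - 30·t + 10 et en substituant t = 2, nous trouvons a = -162.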